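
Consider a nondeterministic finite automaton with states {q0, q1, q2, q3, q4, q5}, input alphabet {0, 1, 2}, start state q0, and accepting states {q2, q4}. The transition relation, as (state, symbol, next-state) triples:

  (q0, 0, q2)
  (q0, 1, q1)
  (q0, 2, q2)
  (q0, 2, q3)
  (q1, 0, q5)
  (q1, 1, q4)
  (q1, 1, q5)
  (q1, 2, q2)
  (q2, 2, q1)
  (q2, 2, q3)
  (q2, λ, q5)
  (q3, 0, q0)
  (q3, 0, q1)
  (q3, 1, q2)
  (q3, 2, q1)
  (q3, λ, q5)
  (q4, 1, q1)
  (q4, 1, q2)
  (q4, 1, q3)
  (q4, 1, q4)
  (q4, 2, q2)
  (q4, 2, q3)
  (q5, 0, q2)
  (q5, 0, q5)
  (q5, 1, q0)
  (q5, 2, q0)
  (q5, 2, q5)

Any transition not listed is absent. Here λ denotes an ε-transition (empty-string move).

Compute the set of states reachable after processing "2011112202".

Start in {q0}.
Read '2': {q0} → {q2, q3, q5}.
Read '0': {q2, q3, q5} → {q0, q1, q2, q5}.
Read '1': {q0, q1, q2, q5} → {q0, q1, q4, q5}.
Read '1': {q0, q1, q4, q5} → {q0, q1, q2, q3, q4, q5}.
Read '1': {q0, q1, q2, q3, q4, q5} → {q0, q1, q2, q3, q4, q5}.
Read '1': {q0, q1, q2, q3, q4, q5} → {q0, q1, q2, q3, q4, q5}.
Read '2': {q0, q1, q2, q3, q4, q5} → {q0, q1, q2, q3, q5}.
Read '2': {q0, q1, q2, q3, q5} → {q0, q1, q2, q3, q5}.
Read '0': {q0, q1, q2, q3, q5} → {q0, q1, q2, q5}.
Read '2': {q0, q1, q2, q5} → {q0, q1, q2, q3, q5}.

{q0, q1, q2, q3, q5}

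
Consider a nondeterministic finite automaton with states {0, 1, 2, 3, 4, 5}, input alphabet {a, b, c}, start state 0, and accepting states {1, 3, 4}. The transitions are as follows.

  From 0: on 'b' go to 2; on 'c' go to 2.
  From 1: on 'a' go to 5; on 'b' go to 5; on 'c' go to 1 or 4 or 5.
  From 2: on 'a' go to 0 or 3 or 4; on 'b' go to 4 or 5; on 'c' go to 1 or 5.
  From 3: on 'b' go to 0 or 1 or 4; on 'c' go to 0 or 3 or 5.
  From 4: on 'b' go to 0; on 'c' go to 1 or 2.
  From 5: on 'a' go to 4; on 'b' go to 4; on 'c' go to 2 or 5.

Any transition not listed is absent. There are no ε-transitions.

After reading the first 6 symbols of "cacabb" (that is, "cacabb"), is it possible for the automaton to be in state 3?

Start in {0}.
Read 'c': {0} → {2}.
Read 'a': {2} → {0, 3, 4}.
Read 'c': {0, 3, 4} → {0, 1, 2, 3, 5}.
Read 'a': {0, 1, 2, 3, 5} → {0, 3, 4, 5}.
Read 'b': {0, 3, 4, 5} → {0, 1, 2, 4}.
Read 'b': {0, 1, 2, 4} → {0, 2, 4, 5}.
State 3 is not in {0, 2, 4, 5}.

No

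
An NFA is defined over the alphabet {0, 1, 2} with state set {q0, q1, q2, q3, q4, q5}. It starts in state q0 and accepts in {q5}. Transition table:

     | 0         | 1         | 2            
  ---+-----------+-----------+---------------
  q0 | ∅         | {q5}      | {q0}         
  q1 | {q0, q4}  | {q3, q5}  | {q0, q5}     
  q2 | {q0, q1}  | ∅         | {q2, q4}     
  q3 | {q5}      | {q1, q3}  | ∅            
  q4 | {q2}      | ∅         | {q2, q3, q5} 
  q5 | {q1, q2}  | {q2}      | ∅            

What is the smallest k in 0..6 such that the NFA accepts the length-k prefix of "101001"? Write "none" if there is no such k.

Start in {q0}.
Read '1': {q0} → {q5}.
None of the earlier sets intersect F, but {q5} does.

1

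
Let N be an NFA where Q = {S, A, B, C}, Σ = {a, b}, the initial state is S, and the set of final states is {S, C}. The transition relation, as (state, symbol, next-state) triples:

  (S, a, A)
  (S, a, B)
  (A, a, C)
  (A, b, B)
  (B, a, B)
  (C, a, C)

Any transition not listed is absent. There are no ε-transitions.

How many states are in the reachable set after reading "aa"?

2

Start in {S}.
Read 'a': {S} → {A, B}.
Read 'a': {A, B} → {B, C}.
That set has 2 states.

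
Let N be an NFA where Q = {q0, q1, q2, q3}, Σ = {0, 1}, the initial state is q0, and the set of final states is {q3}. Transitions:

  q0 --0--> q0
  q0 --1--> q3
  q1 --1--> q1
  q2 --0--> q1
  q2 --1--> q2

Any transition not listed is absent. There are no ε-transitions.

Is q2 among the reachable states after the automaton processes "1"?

No

Start in {q0}.
Read '1': {q0} → {q3}.
State q2 is not in {q3}.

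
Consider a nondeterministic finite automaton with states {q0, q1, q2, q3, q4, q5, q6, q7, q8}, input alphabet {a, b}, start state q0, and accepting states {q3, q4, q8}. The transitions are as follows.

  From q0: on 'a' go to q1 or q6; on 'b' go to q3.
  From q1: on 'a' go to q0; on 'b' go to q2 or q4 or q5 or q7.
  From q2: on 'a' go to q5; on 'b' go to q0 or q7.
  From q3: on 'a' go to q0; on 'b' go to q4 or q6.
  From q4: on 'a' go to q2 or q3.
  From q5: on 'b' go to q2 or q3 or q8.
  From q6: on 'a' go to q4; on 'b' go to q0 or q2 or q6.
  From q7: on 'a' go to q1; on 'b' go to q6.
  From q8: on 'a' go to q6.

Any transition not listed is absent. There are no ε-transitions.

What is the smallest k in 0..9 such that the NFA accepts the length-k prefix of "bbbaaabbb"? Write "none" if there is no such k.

1

Start in {q0}.
Read 'b': {q0} → {q3}.
None of the earlier sets intersect F, but {q3} does.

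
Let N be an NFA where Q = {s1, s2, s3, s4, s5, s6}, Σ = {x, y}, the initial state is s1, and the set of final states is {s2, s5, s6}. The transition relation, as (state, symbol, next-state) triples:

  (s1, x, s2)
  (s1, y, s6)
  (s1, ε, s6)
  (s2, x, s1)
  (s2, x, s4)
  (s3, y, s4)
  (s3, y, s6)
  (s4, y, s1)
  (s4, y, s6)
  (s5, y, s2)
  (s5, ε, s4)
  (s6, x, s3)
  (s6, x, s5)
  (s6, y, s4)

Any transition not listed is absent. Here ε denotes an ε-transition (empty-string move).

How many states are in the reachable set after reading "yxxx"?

0

Start: ε-closure({s1}) = {s1, s6}.
Read 'y': {s1, s6} → {s4, s6}.
Read 'x': {s4, s6} → {s3, s4, s5}.
Read 'x': {s3, s4, s5} → ∅.
The set is empty and remains empty for the remaining 1 symbol.
That set has 0 states.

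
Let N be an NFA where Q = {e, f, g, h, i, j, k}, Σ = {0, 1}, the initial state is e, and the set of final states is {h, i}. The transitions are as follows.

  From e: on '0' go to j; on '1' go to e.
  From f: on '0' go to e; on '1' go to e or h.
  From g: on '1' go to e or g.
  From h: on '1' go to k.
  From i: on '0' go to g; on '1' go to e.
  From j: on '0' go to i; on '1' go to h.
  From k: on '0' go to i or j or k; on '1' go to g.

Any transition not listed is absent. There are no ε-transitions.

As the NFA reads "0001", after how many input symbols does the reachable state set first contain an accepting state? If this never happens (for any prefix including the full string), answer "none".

2

Start in {e}.
Read '0': e→{j}; now {j}.
Read '0': j→{i}; now {i}.
None of the earlier sets intersect F, but {i} does.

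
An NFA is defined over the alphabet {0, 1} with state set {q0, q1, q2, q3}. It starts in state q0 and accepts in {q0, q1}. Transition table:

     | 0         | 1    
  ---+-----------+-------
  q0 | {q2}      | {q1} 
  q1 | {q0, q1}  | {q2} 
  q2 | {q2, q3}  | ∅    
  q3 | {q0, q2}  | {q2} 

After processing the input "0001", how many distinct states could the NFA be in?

2

Start in {q0}.
Read '0': q0→{q2}; now {q2}.
Read '0': q2→{q2, q3}; now {q2, q3}.
Read '0': q2→{q2, q3}, q3→{q0, q2}; now {q0, q2, q3}.
Read '1': q0→{q1}, q2→∅, q3→{q2}; now {q1, q2}.
That set has 2 states.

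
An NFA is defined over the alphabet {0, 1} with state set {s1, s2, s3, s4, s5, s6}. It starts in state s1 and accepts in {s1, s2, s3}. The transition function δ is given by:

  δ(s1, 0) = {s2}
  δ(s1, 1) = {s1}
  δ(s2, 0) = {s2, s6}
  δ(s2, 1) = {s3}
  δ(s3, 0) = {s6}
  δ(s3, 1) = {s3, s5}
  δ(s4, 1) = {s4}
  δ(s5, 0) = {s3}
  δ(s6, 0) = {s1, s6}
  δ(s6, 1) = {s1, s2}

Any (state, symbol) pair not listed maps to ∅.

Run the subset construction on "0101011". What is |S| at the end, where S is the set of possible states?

3

Start in {s1}.
Read '0': s1→{s2}; now {s2}.
Read '1': s2→{s3}; now {s3}.
Read '0': s3→{s6}; now {s6}.
Read '1': s6→{s1, s2}; now {s1, s2}.
Read '0': s1→{s2}, s2→{s2, s6}; now {s2, s6}.
Read '1': s2→{s3}, s6→{s1, s2}; now {s1, s2, s3}.
Read '1': s1→{s1}, s2→{s3}, s3→{s3, s5}; now {s1, s3, s5}.
That set has 3 states.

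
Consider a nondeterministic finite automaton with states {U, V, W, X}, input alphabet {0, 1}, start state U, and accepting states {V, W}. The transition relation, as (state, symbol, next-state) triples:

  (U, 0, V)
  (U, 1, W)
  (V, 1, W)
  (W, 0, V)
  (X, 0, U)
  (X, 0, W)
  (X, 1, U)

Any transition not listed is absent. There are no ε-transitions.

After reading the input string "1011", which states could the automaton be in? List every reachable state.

∅

Start in {U}.
Read '1': {U} → {W}.
Read '0': {W} → {V}.
Read '1': {V} → {W}.
Read '1': {W} → ∅.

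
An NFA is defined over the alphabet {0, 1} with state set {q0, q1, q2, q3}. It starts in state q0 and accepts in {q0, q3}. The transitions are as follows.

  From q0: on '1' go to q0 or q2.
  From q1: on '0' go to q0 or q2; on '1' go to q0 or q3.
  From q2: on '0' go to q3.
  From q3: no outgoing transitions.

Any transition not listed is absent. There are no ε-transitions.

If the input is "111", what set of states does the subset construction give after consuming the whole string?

{q0, q2}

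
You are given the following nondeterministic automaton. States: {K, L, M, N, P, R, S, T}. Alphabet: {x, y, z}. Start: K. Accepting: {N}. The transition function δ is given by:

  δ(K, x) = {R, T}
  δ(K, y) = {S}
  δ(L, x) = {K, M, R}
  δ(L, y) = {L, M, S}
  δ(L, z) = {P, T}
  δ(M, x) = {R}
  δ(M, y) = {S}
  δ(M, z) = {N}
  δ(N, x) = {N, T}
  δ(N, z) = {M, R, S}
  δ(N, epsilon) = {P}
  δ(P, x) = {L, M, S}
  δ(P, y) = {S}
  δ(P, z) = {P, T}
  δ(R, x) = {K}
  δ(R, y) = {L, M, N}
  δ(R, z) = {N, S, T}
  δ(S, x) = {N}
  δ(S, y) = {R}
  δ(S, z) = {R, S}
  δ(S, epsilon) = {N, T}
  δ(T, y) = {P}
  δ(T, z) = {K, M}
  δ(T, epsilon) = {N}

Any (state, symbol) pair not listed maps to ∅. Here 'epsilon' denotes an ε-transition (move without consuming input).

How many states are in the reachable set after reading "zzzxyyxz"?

Start in {K}.
Read 'z': K→∅; now ∅.
The set is empty and remains empty for the remaining 7 symbols.
That set has 0 states.

0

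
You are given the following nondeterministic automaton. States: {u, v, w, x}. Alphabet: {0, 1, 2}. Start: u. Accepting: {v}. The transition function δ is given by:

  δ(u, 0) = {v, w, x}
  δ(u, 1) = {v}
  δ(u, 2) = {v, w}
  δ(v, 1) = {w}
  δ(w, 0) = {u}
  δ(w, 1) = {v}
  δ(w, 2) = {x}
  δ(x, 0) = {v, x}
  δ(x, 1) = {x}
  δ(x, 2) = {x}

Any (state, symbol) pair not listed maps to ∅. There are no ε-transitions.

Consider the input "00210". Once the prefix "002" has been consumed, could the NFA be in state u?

Start in {u}.
Read '0': {u} → {v, w, x}.
Read '0': {v, w, x} → {u, v, x}.
Read '2': {u, v, x} → {v, w, x}.
State u is not in {v, w, x}.

No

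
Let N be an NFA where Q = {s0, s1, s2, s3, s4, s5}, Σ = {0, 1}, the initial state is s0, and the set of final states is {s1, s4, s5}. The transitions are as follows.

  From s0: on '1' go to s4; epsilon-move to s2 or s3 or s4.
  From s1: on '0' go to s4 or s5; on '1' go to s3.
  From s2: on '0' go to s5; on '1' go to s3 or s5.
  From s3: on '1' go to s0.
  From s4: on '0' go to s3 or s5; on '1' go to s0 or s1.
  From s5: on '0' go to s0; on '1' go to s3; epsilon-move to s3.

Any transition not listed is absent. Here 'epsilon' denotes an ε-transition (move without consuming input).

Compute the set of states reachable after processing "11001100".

Start: ε-closure({s0}) = {s0, s2, s3, s4}.
Read '1': s0→{s4}, s2→{s3, s5}, s3→{s0}, s4→{s0, s1}; union {s0, s1, s3, s4, s5}; ε-closure = {s0, s1, s2, s3, s4, s5}.
Read '1': s0→{s4}, s1→{s3}, s2→{s3, s5}, s3→{s0}, s4→{s0, s1}, s5→{s3}; union {s0, s1, s3, s4, s5}; ε-closure = {s0, s1, s2, s3, s4, s5}.
Read '0': s0→∅, s1→{s4, s5}, s2→{s5}, s3→∅, s4→{s3, s5}, s5→{s0}; union {s0, s3, s4, s5}; ε-closure = {s0, s2, s3, s4, s5}.
Read '0': s0→∅, s2→{s5}, s3→∅, s4→{s3, s5}, s5→{s0}; union {s0, s3, s5}; ε-closure = {s0, s2, s3, s4, s5}.
Read '1': s0→{s4}, s2→{s3, s5}, s3→{s0}, s4→{s0, s1}, s5→{s3}; union {s0, s1, s3, s4, s5}; ε-closure = {s0, s1, s2, s3, s4, s5}.
Read '1': s0→{s4}, s1→{s3}, s2→{s3, s5}, s3→{s0}, s4→{s0, s1}, s5→{s3}; union {s0, s1, s3, s4, s5}; ε-closure = {s0, s1, s2, s3, s4, s5}.
Read '0': s0→∅, s1→{s4, s5}, s2→{s5}, s3→∅, s4→{s3, s5}, s5→{s0}; union {s0, s3, s4, s5}; ε-closure = {s0, s2, s3, s4, s5}.
Read '0': s0→∅, s2→{s5}, s3→∅, s4→{s3, s5}, s5→{s0}; union {s0, s3, s5}; ε-closure = {s0, s2, s3, s4, s5}.

{s0, s2, s3, s4, s5}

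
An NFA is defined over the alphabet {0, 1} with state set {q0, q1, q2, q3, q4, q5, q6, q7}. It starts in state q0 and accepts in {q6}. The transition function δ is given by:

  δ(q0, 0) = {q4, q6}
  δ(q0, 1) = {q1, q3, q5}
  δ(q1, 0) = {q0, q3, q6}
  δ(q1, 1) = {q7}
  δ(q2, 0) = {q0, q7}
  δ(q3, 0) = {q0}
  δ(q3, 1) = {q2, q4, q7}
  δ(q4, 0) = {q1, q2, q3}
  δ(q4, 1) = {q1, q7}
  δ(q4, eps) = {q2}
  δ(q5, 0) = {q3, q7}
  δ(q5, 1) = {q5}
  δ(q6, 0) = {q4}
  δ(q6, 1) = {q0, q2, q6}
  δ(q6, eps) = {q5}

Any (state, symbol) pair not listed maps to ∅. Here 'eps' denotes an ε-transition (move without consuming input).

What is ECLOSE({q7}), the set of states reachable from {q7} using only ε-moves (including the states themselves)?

Begin with {q7}.
No ε-moves leave this set, so the closure equals the set itself.

{q7}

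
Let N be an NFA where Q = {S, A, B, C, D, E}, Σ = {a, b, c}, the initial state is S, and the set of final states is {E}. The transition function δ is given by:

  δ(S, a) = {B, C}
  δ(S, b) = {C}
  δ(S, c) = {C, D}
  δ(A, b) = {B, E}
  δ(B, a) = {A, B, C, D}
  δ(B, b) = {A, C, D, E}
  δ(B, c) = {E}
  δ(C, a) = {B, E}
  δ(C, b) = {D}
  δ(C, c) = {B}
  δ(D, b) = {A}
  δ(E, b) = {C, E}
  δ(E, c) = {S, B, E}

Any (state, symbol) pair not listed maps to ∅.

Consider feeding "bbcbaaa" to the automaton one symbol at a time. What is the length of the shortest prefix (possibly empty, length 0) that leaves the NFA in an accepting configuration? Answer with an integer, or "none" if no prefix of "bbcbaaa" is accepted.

Start in {S}.
Read 'b': S→{C}; now {C}.
Read 'b': C→{D}; now {D}.
Read 'c': D→∅; now ∅.
The set is empty and remains empty for the remaining 4 symbols.
No reachable set along the way intersects F.

none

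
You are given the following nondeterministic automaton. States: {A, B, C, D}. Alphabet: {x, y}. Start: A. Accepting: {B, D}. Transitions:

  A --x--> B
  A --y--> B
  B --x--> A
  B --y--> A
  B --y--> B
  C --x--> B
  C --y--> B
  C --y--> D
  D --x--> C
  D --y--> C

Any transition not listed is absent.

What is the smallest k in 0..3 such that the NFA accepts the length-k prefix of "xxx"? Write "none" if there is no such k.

1

Start in {A}.
Read 'x': A→{B}; now {B}.
None of the earlier sets intersect F, but {B} does.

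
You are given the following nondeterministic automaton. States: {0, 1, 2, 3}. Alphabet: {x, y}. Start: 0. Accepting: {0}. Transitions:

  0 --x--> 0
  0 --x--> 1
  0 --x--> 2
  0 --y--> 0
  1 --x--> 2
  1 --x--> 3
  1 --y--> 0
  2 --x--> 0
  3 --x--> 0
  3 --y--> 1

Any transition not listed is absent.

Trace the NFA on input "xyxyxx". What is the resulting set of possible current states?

Start in {0}.
Read 'x': {0} → {0, 1, 2}.
Read 'y': {0, 1, 2} → {0}.
Read 'x': {0} → {0, 1, 2}.
Read 'y': {0, 1, 2} → {0}.
Read 'x': {0} → {0, 1, 2}.
Read 'x': {0, 1, 2} → {0, 1, 2, 3}.

{0, 1, 2, 3}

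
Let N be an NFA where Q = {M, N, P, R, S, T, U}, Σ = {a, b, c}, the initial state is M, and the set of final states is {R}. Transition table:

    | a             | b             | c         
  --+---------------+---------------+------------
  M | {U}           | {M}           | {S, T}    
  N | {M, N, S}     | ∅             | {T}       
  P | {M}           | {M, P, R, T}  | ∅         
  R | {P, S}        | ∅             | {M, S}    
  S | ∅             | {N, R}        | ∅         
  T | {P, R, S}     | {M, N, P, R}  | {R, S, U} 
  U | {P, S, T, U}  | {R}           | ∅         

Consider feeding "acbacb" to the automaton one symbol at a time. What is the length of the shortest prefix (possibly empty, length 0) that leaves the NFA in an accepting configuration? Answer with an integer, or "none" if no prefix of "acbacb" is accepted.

none

Start in {M}.
Read 'a': M→{U}; now {U}.
Read 'c': U→∅; now ∅.
The set is empty and remains empty for the remaining 4 symbols.
No reachable set along the way intersects F.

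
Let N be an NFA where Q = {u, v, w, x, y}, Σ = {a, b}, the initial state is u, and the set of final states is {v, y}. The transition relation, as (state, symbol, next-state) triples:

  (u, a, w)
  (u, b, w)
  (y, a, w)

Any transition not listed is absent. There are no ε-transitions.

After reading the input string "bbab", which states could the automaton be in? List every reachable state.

Start in {u}.
Read 'b': {u} → {w}.
Read 'b': {w} → ∅.
The set is empty and remains empty for the remaining 2 symbols.

∅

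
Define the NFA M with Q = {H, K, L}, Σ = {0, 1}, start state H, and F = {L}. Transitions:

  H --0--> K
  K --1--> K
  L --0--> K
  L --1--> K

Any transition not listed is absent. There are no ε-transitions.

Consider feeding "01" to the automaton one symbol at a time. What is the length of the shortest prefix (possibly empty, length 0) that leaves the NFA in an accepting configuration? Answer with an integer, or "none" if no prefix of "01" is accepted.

Start in {H}.
Read '0': H→{K}; now {K}.
Read '1': K→{K}; now {K}.
No reachable set along the way intersects F.

none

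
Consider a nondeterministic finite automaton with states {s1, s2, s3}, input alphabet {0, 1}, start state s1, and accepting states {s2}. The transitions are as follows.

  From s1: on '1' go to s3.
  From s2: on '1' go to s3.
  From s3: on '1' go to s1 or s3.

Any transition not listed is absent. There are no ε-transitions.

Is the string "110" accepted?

No

Start in {s1}.
Read '1': s1→{s3}; now {s3}.
Read '1': s3→{s1, s3}; now {s1, s3}.
Read '0': s1→∅, s3→∅; now ∅.
The final set ∅ contains no accepting state.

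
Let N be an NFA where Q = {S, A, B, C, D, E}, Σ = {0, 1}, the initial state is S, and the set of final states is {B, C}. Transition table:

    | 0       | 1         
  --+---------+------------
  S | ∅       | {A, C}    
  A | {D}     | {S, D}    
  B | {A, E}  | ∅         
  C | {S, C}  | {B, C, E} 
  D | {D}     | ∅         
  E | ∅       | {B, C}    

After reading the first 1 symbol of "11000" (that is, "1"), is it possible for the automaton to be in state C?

Yes

Start in {S}.
Read '1': {S} → {A, C}.
State C is in {A, C}.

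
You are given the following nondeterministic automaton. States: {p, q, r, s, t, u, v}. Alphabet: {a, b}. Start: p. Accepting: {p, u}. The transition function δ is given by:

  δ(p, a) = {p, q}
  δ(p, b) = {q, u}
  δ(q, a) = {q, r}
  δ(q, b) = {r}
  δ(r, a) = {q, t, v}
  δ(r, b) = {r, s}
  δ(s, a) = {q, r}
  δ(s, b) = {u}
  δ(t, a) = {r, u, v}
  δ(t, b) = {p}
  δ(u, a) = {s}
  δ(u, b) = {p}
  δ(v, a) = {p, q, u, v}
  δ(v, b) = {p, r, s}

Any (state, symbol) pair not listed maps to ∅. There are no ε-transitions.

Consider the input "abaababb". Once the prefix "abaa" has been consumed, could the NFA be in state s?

No

Start in {p}.
Read 'a': {p} → {p, q}.
Read 'b': {p, q} → {q, r, u}.
Read 'a': {q, r, u} → {q, r, s, t, v}.
Read 'a': {q, r, s, t, v} → {p, q, r, t, u, v}.
State s is not in {p, q, r, t, u, v}.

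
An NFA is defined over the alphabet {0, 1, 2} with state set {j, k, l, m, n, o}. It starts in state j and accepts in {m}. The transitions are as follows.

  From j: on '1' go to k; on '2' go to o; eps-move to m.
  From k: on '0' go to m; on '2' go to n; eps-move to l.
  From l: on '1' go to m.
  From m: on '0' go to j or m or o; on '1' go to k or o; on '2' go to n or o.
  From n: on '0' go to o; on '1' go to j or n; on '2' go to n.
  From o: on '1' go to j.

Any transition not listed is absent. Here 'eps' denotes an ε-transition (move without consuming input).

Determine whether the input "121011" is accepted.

Start: ε-closure({j}) = {j, m}.
Read '1': j→{k}, m→{k, o}; union {k, o}; ε-closure = {k, l, o}.
Read '2': k→{n}, l→∅, o→∅; now {n}.
Read '1': n→{j, n}; union {j, n}; ε-closure = {j, m, n}.
Read '0': j→∅, m→{j, m, o}, n→{o}; now {j, m, o}.
Read '1': j→{k}, m→{k, o}, o→{j}; union {j, k, o}; ε-closure = {j, k, l, m, o}.
Read '1': j→{k}, k→∅, l→{m}, m→{k, o}, o→{j}; union {j, k, m, o}; ε-closure = {j, k, l, m, o}.
The final set {j, k, l, m, o} contains the accepting state m.

Yes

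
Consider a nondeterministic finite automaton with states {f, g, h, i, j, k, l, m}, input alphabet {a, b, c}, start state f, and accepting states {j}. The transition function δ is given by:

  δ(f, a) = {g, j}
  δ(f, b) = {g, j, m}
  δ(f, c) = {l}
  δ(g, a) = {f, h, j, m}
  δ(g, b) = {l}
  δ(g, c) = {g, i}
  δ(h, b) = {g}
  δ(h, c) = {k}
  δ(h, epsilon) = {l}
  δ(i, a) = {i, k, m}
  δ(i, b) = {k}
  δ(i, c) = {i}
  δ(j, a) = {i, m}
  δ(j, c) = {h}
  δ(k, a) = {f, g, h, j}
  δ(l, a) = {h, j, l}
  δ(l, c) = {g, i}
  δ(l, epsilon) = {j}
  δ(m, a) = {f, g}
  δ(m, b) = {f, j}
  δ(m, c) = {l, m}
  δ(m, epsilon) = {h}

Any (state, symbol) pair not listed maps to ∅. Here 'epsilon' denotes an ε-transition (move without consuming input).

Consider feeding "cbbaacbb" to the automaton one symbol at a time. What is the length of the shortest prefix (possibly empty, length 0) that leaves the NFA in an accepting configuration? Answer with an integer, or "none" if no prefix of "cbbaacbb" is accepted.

Start in {f}.
Read 'c': f→{l}; union {l}; ε-closure = {j, l}.
None of the earlier sets intersect F, but {j, l} does.

1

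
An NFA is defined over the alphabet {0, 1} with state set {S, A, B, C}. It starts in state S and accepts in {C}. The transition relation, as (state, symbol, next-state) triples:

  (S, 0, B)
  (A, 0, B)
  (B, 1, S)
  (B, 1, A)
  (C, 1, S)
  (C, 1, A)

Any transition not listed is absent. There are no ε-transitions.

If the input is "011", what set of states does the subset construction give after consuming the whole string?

∅

Start in {S}.
Read '0': S→{B}; now {B}.
Read '1': B→{S, A}; now {S, A}.
Read '1': S→∅, A→∅; now ∅.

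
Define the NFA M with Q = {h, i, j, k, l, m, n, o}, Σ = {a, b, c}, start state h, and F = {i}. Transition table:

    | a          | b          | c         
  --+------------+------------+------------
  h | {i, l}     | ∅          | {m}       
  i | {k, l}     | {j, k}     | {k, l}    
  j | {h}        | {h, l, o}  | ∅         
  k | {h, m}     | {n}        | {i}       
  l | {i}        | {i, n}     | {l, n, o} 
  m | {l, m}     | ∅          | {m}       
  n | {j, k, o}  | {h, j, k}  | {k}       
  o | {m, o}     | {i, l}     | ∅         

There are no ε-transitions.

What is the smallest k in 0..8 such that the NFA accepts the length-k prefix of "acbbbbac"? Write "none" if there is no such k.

Start in {h}.
Read 'a': h→{i, l}; now {i, l}.
None of the earlier sets intersect F, but {i, l} does.

1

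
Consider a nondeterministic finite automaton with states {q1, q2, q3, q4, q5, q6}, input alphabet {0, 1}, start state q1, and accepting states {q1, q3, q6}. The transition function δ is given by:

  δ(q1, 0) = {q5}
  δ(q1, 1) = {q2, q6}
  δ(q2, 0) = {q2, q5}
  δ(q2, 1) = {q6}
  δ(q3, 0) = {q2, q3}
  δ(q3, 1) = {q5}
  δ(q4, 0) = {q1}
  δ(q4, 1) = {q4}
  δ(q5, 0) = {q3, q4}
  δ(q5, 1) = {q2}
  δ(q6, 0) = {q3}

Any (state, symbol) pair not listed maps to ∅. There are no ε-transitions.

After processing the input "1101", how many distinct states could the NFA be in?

Start in {q1}.
Read '1': {q1} → {q2, q6}.
Read '1': {q2, q6} → {q6}.
Read '0': {q6} → {q3}.
Read '1': {q3} → {q5}.
That set has 1 state.

1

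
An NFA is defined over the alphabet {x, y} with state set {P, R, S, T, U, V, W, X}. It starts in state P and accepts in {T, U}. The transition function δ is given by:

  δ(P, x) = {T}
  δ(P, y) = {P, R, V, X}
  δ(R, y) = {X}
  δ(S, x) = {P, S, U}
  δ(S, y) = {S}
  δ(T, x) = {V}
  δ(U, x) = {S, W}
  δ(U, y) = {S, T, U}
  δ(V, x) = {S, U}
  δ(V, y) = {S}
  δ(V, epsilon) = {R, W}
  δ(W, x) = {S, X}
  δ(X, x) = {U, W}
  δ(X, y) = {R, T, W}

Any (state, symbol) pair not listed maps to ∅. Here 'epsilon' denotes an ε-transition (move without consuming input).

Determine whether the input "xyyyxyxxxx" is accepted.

Start in {P}.
Read 'x': P→{T}; now {T}.
Read 'y': T→∅; now ∅.
The set is empty and remains empty for the remaining 8 symbols.
The final set ∅ contains no accepting state.

No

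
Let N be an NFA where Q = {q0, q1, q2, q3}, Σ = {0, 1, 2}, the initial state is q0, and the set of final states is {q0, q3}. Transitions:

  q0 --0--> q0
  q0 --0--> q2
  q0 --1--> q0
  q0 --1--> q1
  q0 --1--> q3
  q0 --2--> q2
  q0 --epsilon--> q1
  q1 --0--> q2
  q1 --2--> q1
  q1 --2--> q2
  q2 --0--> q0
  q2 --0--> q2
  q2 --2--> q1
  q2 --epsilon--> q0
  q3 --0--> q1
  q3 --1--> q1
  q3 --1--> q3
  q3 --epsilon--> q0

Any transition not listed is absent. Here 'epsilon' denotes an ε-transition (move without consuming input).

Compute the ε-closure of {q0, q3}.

{q0, q1, q3}

Begin with {q0, q3}.
ε-move q0 → q1; add q1.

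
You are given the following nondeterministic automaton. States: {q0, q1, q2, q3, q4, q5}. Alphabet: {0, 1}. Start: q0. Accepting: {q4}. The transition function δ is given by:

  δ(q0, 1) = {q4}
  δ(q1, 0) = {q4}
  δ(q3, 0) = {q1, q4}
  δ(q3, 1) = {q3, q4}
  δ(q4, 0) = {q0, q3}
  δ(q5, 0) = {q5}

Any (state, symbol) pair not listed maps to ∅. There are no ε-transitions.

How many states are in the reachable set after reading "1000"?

Start in {q0}.
Read '1': q0→{q4}; now {q4}.
Read '0': q4→{q0, q3}; now {q0, q3}.
Read '0': q0→∅, q3→{q1, q4}; now {q1, q4}.
Read '0': q1→{q4}, q4→{q0, q3}; now {q0, q3, q4}.
That set has 3 states.

3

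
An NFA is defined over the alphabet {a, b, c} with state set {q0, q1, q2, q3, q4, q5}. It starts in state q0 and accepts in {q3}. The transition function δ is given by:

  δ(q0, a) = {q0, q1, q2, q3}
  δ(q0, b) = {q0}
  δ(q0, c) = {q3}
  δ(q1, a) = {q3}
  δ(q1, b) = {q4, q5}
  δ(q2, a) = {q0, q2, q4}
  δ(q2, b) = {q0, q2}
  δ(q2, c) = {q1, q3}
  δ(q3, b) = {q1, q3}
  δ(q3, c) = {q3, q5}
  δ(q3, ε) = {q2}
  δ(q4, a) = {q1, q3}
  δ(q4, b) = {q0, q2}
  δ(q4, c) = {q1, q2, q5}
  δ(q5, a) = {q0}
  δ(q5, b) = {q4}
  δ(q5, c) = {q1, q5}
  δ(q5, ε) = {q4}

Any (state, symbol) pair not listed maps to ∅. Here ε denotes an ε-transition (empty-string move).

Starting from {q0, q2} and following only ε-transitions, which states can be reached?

{q0, q2}

Begin with {q0, q2}.
No ε-moves leave this set, so the closure equals the set itself.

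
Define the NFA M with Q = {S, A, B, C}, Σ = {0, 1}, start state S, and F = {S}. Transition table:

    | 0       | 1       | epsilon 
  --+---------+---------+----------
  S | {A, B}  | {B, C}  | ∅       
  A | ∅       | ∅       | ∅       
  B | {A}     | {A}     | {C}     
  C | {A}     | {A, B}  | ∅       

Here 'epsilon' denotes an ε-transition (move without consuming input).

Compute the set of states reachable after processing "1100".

∅

Start in {S}.
Read '1': {S} → {B, C}.
Read '1': {B, C} → {A, B, C}.
Read '0': {A, B, C} → {A}.
Read '0': {A} → ∅.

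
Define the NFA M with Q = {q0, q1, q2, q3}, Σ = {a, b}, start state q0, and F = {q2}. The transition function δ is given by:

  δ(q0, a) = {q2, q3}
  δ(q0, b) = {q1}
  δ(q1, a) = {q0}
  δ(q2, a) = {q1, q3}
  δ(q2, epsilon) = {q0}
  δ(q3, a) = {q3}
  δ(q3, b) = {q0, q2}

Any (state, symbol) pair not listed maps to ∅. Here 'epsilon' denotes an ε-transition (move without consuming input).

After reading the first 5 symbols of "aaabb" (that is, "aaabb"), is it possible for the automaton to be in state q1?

Start in {q0}.
Read 'a': q0→{q2, q3}; union {q2, q3}; ε-closure = {q0, q2, q3}.
Read 'a': q0→{q2, q3}, q2→{q1, q3}, q3→{q3}; union {q1, q2, q3}; ε-closure = {q0, q1, q2, q3}.
Read 'a': q0→{q2, q3}, q1→{q0}, q2→{q1, q3}, q3→{q3}; now {q0, q1, q2, q3}.
Read 'b': q0→{q1}, q1→∅, q2→∅, q3→{q0, q2}; now {q0, q1, q2}.
Read 'b': q0→{q1}, q1→∅, q2→∅; now {q1}.
State q1 is in {q1}.

Yes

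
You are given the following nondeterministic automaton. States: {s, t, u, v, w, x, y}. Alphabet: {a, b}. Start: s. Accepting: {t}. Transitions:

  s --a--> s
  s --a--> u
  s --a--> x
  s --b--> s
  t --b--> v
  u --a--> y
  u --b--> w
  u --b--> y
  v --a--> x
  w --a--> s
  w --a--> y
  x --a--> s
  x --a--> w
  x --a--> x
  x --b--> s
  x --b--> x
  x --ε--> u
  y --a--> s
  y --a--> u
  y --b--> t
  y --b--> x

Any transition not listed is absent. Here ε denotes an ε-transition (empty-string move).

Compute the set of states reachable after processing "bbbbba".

Start in {s}.
Read 'b': s→{s}; now {s}.
Read 'b': s→{s}; now {s}.
Read 'b': s→{s}; now {s}.
Read 'b': s→{s}; now {s}.
Read 'b': s→{s}; now {s}.
Read 'a': s→{s, u, x}; now {s, u, x}.

{s, u, x}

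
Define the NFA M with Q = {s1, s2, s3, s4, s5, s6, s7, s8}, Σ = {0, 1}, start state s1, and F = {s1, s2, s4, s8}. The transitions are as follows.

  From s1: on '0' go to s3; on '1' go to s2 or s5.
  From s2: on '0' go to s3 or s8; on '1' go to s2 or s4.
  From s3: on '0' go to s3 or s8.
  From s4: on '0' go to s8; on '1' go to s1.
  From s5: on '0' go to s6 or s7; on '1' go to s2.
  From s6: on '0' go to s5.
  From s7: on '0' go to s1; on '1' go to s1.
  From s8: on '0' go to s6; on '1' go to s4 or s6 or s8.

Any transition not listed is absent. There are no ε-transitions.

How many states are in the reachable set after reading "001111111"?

Start in {s1}.
Read '0': s1→{s3}; now {s3}.
Read '0': s3→{s3, s8}; now {s3, s8}.
Read '1': s3→∅, s8→{s4, s6, s8}; now {s4, s6, s8}.
Read '1': s4→{s1}, s6→∅, s8→{s4, s6, s8}; now {s1, s4, s6, s8}.
Read '1': s1→{s2, s5}, s4→{s1}, s6→∅, s8→{s4, s6, s8}; now {s1, s2, s4, s5, s6, s8}.
Read '1': s1→{s2, s5}, s2→{s2, s4}, s4→{s1}, s5→{s2}, s6→∅, s8→{s4, s6, s8}; now {s1, s2, s4, s5, s6, s8}.
Read '1': s1→{s2, s5}, s2→{s2, s4}, s4→{s1}, s5→{s2}, s6→∅, s8→{s4, s6, s8}; now {s1, s2, s4, s5, s6, s8}.
Read '1': s1→{s2, s5}, s2→{s2, s4}, s4→{s1}, s5→{s2}, s6→∅, s8→{s4, s6, s8}; now {s1, s2, s4, s5, s6, s8}.
Read '1': s1→{s2, s5}, s2→{s2, s4}, s4→{s1}, s5→{s2}, s6→∅, s8→{s4, s6, s8}; now {s1, s2, s4, s5, s6, s8}.
That set has 6 states.

6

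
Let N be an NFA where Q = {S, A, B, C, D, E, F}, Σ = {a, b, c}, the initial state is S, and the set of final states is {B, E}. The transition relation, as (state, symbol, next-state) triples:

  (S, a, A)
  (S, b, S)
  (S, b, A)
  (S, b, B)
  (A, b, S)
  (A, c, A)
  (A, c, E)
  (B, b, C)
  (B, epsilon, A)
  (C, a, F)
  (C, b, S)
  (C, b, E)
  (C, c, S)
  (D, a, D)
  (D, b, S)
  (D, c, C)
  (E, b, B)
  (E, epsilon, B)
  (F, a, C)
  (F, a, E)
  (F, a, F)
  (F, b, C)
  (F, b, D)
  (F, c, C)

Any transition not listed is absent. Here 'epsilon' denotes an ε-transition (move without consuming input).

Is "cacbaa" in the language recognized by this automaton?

No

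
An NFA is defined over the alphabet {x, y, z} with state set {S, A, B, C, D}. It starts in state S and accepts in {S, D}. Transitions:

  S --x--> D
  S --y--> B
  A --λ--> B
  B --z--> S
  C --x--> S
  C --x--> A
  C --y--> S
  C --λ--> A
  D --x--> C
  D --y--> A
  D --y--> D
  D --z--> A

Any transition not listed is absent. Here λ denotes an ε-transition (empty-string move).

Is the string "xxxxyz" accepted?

Yes

Start in {S}.
Read 'x': S→{D}; now {D}.
Read 'x': D→{C}; union {C}; ε-closure = {A, B, C}.
Read 'x': A→∅, B→∅, C→{S, A}; union {S, A}; ε-closure = {S, A, B}.
Read 'x': S→{D}, A→∅, B→∅; now {D}.
Read 'y': D→{A, D}; union {A, D}; ε-closure = {A, B, D}.
Read 'z': A→∅, B→{S}, D→{A}; union {S, A}; ε-closure = {S, A, B}.
The final set {S, A, B} contains the accepting state S.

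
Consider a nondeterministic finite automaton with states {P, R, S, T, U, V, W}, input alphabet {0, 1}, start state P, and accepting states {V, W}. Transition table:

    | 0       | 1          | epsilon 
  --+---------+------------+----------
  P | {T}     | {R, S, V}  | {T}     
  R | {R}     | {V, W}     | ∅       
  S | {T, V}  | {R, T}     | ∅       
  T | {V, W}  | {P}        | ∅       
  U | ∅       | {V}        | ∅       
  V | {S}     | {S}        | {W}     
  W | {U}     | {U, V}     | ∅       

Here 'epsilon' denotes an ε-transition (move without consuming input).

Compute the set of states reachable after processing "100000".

Start: ε-closure({P}) = {P, T}.
Read '1': {P, T} → {P, R, S, T, V, W}.
Read '0': {P, R, S, T, V, W} → {R, S, T, U, V, W}.
Read '0': {R, S, T, U, V, W} → {R, S, T, U, V, W}.
Read '0': {R, S, T, U, V, W} → {R, S, T, U, V, W}.
Read '0': {R, S, T, U, V, W} → {R, S, T, U, V, W}.
Read '0': {R, S, T, U, V, W} → {R, S, T, U, V, W}.

{R, S, T, U, V, W}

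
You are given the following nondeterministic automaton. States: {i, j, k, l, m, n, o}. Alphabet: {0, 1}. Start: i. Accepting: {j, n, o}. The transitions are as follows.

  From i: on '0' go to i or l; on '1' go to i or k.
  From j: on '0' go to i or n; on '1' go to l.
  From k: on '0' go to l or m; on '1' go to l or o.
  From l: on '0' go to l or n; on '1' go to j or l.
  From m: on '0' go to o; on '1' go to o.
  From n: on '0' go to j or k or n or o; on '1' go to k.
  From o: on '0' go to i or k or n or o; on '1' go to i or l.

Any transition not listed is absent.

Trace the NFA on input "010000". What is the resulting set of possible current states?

Start in {i}.
Read '0': i→{i, l}; now {i, l}.
Read '1': i→{i, k}, l→{j, l}; now {i, j, k, l}.
Read '0': i→{i, l}, j→{i, n}, k→{l, m}, l→{l, n}; now {i, l, m, n}.
Read '0': i→{i, l}, l→{l, n}, m→{o}, n→{j, k, n, o}; now {i, j, k, l, n, o}.
Read '0': i→{i, l}, j→{i, n}, k→{l, m}, l→{l, n}, n→{j, k, n, o}, o→{i, k, n, o}; now {i, j, k, l, m, n, o}.
Read '0': i→{i, l}, j→{i, n}, k→{l, m}, l→{l, n}, m→{o}, n→{j, k, n, o}, o→{i, k, n, o}; now {i, j, k, l, m, n, o}.

{i, j, k, l, m, n, o}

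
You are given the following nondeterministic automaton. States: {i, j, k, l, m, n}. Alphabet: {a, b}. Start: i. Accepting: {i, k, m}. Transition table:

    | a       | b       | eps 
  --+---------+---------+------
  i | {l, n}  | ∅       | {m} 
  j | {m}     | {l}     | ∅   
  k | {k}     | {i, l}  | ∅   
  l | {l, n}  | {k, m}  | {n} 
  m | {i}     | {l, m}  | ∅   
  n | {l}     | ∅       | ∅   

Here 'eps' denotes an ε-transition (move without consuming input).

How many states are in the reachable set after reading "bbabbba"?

5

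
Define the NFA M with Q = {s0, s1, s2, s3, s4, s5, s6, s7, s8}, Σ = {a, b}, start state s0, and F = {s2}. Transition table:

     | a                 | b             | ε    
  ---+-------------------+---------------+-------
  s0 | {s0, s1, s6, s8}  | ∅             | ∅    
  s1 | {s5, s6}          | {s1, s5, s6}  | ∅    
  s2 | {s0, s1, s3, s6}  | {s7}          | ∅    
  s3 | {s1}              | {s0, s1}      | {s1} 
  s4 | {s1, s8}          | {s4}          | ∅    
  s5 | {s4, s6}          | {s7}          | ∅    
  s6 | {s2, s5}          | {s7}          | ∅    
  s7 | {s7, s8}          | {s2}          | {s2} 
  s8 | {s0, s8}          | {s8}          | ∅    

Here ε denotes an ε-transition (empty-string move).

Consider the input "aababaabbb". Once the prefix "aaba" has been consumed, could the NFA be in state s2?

Yes

Start in {s0}.
Read 'a': s0→{s0, s1, s6, s8}; now {s0, s1, s6, s8}.
Read 'a': s0→{s0, s1, s6, s8}, s1→{s5, s6}, s6→{s2, s5}, s8→{s0, s8}; now {s0, s1, s2, s5, s6, s8}.
Read 'b': s0→∅, s1→{s1, s5, s6}, s2→{s7}, s5→{s7}, s6→{s7}, s8→{s8}; union {s1, s5, s6, s7, s8}; ε-closure = {s1, s2, s5, s6, s7, s8}.
Read 'a': s1→{s5, s6}, s2→{s0, s1, s3, s6}, s5→{s4, s6}, s6→{s2, s5}, s7→{s7, s8}, s8→{s0, s8}; now {s0, s1, s2, s3, s4, s5, s6, s7, s8}.
State s2 is in {s0, s1, s2, s3, s4, s5, s6, s7, s8}.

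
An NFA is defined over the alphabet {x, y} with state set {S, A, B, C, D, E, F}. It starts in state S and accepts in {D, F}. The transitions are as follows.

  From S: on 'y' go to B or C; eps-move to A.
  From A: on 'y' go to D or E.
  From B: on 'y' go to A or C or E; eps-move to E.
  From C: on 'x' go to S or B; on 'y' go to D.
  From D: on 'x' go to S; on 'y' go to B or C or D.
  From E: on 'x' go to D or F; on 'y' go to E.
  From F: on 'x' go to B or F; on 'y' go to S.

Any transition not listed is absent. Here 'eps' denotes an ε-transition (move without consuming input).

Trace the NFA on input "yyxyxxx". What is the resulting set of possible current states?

Start: ε-closure({S}) = {S, A}.
Read 'y': {S, A} → {B, C, D, E}.
Read 'y': {B, C, D, E} → {A, B, C, D, E}.
Read 'x': {A, B, C, D, E} → {S, A, B, D, E, F}.
Read 'y': {S, A, B, D, E, F} → {S, A, B, C, D, E}.
Read 'x': {S, A, B, C, D, E} → {S, A, B, D, E, F}.
Read 'x': {S, A, B, D, E, F} → {S, A, B, D, E, F}.
Read 'x': {S, A, B, D, E, F} → {S, A, B, D, E, F}.

{S, A, B, D, E, F}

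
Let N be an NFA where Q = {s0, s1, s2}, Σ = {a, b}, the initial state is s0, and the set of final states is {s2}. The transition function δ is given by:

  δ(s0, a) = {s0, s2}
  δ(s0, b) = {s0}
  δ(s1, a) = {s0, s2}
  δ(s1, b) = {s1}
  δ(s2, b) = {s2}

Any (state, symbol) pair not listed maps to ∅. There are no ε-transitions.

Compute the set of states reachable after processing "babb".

{s0, s2}

Start in {s0}.
Read 'b': {s0} → {s0}.
Read 'a': {s0} → {s0, s2}.
Read 'b': {s0, s2} → {s0, s2}.
Read 'b': {s0, s2} → {s0, s2}.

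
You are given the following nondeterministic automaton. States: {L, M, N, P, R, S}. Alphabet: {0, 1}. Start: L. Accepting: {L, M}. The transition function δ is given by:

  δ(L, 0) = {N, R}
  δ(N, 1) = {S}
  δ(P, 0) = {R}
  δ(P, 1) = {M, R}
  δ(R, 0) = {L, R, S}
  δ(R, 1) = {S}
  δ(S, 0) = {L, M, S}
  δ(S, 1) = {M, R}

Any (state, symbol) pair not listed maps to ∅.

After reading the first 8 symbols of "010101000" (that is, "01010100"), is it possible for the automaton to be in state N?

Yes

Start in {L}.
Read '0': L→{N, R}; now {N, R}.
Read '1': N→{S}, R→{S}; now {S}.
Read '0': S→{L, M, S}; now {L, M, S}.
Read '1': L→∅, M→∅, S→{M, R}; now {M, R}.
Read '0': M→∅, R→{L, R, S}; now {L, R, S}.
Read '1': L→∅, R→{S}, S→{M, R}; now {M, R, S}.
Read '0': M→∅, R→{L, R, S}, S→{L, M, S}; now {L, M, R, S}.
Read '0': L→{N, R}, M→∅, R→{L, R, S}, S→{L, M, S}; now {L, M, N, R, S}.
State N is in {L, M, N, R, S}.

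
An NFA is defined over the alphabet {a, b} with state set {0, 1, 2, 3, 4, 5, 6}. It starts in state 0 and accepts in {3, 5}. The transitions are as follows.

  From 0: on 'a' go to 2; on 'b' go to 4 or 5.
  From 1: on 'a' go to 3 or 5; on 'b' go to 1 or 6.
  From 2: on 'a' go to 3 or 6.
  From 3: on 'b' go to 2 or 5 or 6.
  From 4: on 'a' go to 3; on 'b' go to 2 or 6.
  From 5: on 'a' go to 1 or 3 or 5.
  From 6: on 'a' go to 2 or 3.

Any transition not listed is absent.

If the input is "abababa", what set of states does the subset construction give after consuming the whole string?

∅

Start in {0}.
Read 'a': {0} → {2}.
Read 'b': {2} → ∅.
The set is empty and remains empty for the remaining 5 symbols.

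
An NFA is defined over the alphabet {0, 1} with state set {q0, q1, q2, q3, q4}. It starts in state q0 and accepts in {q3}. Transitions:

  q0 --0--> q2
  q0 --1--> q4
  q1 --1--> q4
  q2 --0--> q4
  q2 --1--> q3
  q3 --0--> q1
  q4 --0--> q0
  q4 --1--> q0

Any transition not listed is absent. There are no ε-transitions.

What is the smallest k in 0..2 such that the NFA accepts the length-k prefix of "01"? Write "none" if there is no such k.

2

Start in {q0}.
Read '0': {q0} → {q2}.
Read '1': {q2} → {q3}.
None of the earlier sets intersect F, but {q3} does.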